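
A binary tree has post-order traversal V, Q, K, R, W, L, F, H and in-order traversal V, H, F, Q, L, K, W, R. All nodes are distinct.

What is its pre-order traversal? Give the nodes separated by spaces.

H V F L Q W K R

The last element of post-order is the root; it splits in-order into left and right subtrees.
Root H: left subtree has 1 node {V}, right has 6 {F, Q, L, K, W, R}.
  Root F: left subtree has 0 nodes { }, right has 5 {Q, L, K, W, R}.
    Root L: left subtree has 1 node {Q}, right has 3 {K, W, R}.
      Root W: left subtree has 1 node {K}, right has 1 {R}.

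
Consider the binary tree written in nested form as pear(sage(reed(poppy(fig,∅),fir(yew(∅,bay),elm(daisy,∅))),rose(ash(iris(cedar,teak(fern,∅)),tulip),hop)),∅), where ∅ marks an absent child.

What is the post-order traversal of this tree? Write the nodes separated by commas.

fig, poppy, bay, yew, daisy, elm, fir, reed, cedar, fern, teak, iris, tulip, ash, hop, rose, sage, pear

Post-order visits the left subtree, then the right subtree, then the node.
At pear: go left to sage.
  At sage: go left to reed.
    At reed: go left to poppy.
      At poppy: go left to fig.
        fig is a leaf — visit fig.
      At poppy: no right child.
      Visit poppy.
    At reed: go right to fir.
      At fir: go left to yew.
        At yew: no left child.
        At yew: go right to bay.
          bay is a leaf — visit bay.
        Visit yew.
      At fir: go right to elm.
        At elm: go left to daisy.
          daisy is a leaf — visit daisy.
        At elm: no right child.
        Visit elm.
      Visit fir.
    Visit reed.
  At sage: go right to rose.
    At rose: go left to ash.
      At ash: go left to iris.
        At iris: go left to cedar.
          cedar is a leaf — visit cedar.
        At iris: go right to teak.
          At teak: go left to fern.
            fern is a leaf — visit fern.
          At teak: no right child.
          Visit teak.
        Visit iris.
      At ash: go right to tulip.
        tulip is a leaf — visit tulip.
      Visit ash.
    At rose: go right to hop.
      hop is a leaf — visit hop.
    Visit rose.
  Visit sage.
At pear: no right child.
Visit pear.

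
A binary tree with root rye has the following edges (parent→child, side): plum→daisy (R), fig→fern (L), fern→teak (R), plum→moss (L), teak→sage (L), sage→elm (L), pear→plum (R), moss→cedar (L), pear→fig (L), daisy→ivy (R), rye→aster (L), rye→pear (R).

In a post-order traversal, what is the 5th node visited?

fern

Post-order visits the left subtree, then the right subtree, then the node.
At rye: go left to aster.
  aster is a leaf — visit aster.
At rye: go right to pear.
  At pear: go left to fig.
    At fig: go left to fern.
      At fern: no left child.
      At fern: go right to teak.
        At teak: go left to sage.
          At sage: go left to elm.
            elm is a leaf — visit elm.
          At sage: no right child.
          Visit sage.
        At teak: no right child.
        Visit teak.
      Visit fern.
    At fig: no right child.
    Visit fig.
  At pear: go right to plum.
    At plum: go left to moss.
      At moss: go left to cedar.
        cedar is a leaf — visit cedar.
      At moss: no right child.
      Visit moss.
    At plum: go right to daisy.
      At daisy: no left child.
      At daisy: go right to ivy.
        ivy is a leaf — visit ivy.
      Visit daisy.
    Visit plum.
  Visit pear.
Visit rye.
Full post-order sequence: aster, elm, sage, teak, fern, fig, cedar, moss, ivy, daisy, plum, pear, rye.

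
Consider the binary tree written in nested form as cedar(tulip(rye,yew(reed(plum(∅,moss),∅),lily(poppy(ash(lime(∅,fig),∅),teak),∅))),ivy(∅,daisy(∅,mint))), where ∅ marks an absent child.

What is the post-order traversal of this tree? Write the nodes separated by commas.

rye, moss, plum, reed, fig, lime, ash, teak, poppy, lily, yew, tulip, mint, daisy, ivy, cedar

Post-order visits the left subtree, then the right subtree, then the node.
At cedar: go left to tulip.
  At tulip: go left to rye.
    rye is a leaf — visit rye.
  At tulip: go right to yew.
    At yew: go left to reed.
      At reed: go left to plum.
        At plum: no left child.
        At plum: go right to moss.
          moss is a leaf — visit moss.
        Visit plum.
      At reed: no right child.
      Visit reed.
    At yew: go right to lily.
      At lily: go left to poppy.
        At poppy: go left to ash.
          At ash: go left to lime.
            At lime: no left child.
            At lime: go right to fig.
              fig is a leaf — visit fig.
            Visit lime.
          At ash: no right child.
          Visit ash.
        At poppy: go right to teak.
          teak is a leaf — visit teak.
        Visit poppy.
      At lily: no right child.
      Visit lily.
    Visit yew.
  Visit tulip.
At cedar: go right to ivy.
  At ivy: no left child.
  At ivy: go right to daisy.
    At daisy: no left child.
    At daisy: go right to mint.
      mint is a leaf — visit mint.
    Visit daisy.
  Visit ivy.
Visit cedar.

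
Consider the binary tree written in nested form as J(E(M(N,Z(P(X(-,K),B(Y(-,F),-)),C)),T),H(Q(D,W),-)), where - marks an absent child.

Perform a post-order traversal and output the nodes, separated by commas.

N, K, X, F, Y, B, P, C, Z, M, T, E, D, W, Q, H, J

Post-order visits the left subtree, then the right subtree, then the node.
At J: go left to E.
  At E: go left to M.
    At M: go left to N.
      N is a leaf — visit N.
    At M: go right to Z.
      At Z: go left to P.
        At P: go left to X.
          At X: no left child.
          At X: go right to K.
            K is a leaf — visit K.
          Visit X.
        At P: go right to B.
          At B: go left to Y.
            At Y: no left child.
            At Y: go right to F.
              F is a leaf — visit F.
            Visit Y.
          At B: no right child.
          Visit B.
        Visit P.
      At Z: go right to C.
        C is a leaf — visit C.
      Visit Z.
    Visit M.
  At E: go right to T.
    T is a leaf — visit T.
  Visit E.
At J: go right to H.
  At H: go left to Q.
    At Q: go left to D.
      D is a leaf — visit D.
    At Q: go right to W.
      W is a leaf — visit W.
    Visit Q.
  At H: no right child.
  Visit H.
Visit J.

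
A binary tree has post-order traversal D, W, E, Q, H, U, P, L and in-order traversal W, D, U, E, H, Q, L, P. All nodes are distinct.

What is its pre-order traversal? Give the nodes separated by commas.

L, U, W, D, H, E, Q, P

The last element of post-order is the root; it splits in-order into left and right subtrees.
Root L: left subtree has 6 nodes {W, D, U, E, H, Q}, right has 1 {P}.
  Root U: left subtree has 2 nodes {W, D}, right has 3 {E, H, Q}.
    Root W: left subtree has 0 nodes { }, right has 1 {D}.
    Root H: left subtree has 1 node {E}, right has 1 {Q}.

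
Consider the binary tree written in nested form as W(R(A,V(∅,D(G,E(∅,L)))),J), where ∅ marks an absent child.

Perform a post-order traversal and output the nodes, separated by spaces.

Post-order visits the left subtree, then the right subtree, then the node.
At W: go left to R.
  At R: go left to A.
    A is a leaf — visit A.
  At R: go right to V.
    At V: no left child.
    At V: go right to D.
      At D: go left to G.
        G is a leaf — visit G.
      At D: go right to E.
        At E: no left child.
        At E: go right to L.
          L is a leaf — visit L.
        Visit E.
      Visit D.
    Visit V.
  Visit R.
At W: go right to J.
  J is a leaf — visit J.
Visit W.

A G L E D V R J W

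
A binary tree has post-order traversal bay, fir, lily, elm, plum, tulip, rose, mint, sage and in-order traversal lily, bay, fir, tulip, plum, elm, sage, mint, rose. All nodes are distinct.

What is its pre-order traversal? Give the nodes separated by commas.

The last element of post-order is the root; it splits in-order into left and right subtrees.
Root sage: left subtree has 6 nodes {lily, bay, fir, tulip, plum, elm}, right has 2 {mint, rose}.
  Root tulip: left subtree has 3 nodes {lily, bay, fir}, right has 2 {plum, elm}.
    Root lily: left subtree has 0 nodes { }, right has 2 {bay, fir}.
      Root fir: left subtree has 1 node {bay}, right has 0 { }.
    Root plum: left subtree has 0 nodes { }, right has 1 {elm}.
  Root mint: left subtree has 0 nodes { }, right has 1 {rose}.

sage, tulip, lily, fir, bay, plum, elm, mint, rose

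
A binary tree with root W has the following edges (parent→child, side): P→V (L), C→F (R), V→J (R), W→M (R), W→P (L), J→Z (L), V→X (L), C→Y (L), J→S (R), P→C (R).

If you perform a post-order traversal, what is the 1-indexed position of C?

8

Post-order visits the left subtree, then the right subtree, then the node.
At W: go left to P.
  At P: go left to V.
    At V: go left to X.
      X is a leaf — visit X.
    At V: go right to J.
      At J: go left to Z.
        Z is a leaf — visit Z.
      At J: go right to S.
        S is a leaf — visit S.
      Visit J.
    Visit V.
  At P: go right to C.
    At C: go left to Y.
      Y is a leaf — visit Y.
    At C: go right to F.
      F is a leaf — visit F.
    Visit C.
  Visit P.
At W: go right to M.
  M is a leaf — visit M.
Visit W.
Full post-order sequence: X, Z, S, J, V, Y, F, C, P, M, W.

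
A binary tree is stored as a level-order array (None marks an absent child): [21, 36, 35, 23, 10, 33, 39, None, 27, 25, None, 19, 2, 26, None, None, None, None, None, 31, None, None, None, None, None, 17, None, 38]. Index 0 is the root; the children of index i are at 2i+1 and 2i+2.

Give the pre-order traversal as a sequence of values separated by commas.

21, 36, 23, 27, 10, 25, 31, 35, 33, 19, 2, 17, 39, 26, 38

Pre-order visits the node, then its left subtree, then its right subtree.
Visit 21.
At 21: go left to 36.
  Visit 36.
  At 36: go left to 23.
    Visit 23.
    At 23: no left child.
    At 23: go right to 27.
      27 is a leaf — visit 27.
  At 36: go right to 10.
    Visit 10.
    At 10: go left to 25.
      Visit 25.
      At 25: go left to 31.
        31 is a leaf — visit 31.
      At 25: no right child.
    At 10: no right child.
At 21: go right to 35.
  Visit 35.
  At 35: go left to 33.
    Visit 33.
    At 33: go left to 19.
      19 is a leaf — visit 19.
    At 33: go right to 2.
      Visit 2.
      At 2: go left to 17.
        17 is a leaf — visit 17.
      At 2: no right child.
  At 35: go right to 39.
    Visit 39.
    At 39: go left to 26.
      Visit 26.
      At 26: go left to 38.
        38 is a leaf — visit 38.
      At 26: no right child.
    At 39: no right child.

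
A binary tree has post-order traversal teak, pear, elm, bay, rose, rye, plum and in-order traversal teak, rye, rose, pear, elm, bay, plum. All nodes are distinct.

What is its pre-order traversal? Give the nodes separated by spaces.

plum rye teak rose bay elm pear

The last element of post-order is the root; it splits in-order into left and right subtrees.
Root plum: left subtree has 6 nodes {teak, rye, rose, pear, elm, bay}, right has 0 { }.
  Root rye: left subtree has 1 node {teak}, right has 4 {rose, pear, elm, bay}.
    Root rose: left subtree has 0 nodes { }, right has 3 {pear, elm, bay}.
      Root bay: left subtree has 2 nodes {pear, elm}, right has 0 { }.
        Root elm: left subtree has 1 node {pear}, right has 0 { }.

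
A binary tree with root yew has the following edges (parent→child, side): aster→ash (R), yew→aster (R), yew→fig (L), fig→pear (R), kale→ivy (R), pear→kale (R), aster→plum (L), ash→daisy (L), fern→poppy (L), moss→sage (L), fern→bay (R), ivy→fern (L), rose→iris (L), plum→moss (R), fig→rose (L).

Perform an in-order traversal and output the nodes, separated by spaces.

In-order visits the left subtree, then the node, then the right subtree.
At yew: go left to fig.
  At fig: go left to rose.
    At rose: go left to iris.
      iris is a leaf — visit iris.
    Visit rose.
    At rose: no right child.
  Visit fig.
  At fig: go right to pear.
    At pear: no left child.
    Visit pear.
    At pear: go right to kale.
      At kale: no left child.
      Visit kale.
      At kale: go right to ivy.
        At ivy: go left to fern.
          At fern: go left to poppy.
            poppy is a leaf — visit poppy.
          Visit fern.
          At fern: go right to bay.
            bay is a leaf — visit bay.
        Visit ivy.
        At ivy: no right child.
Visit yew.
At yew: go right to aster.
  At aster: go left to plum.
    At plum: no left child.
    Visit plum.
    At plum: go right to moss.
      At moss: go left to sage.
        sage is a leaf — visit sage.
      Visit moss.
      At moss: no right child.
  Visit aster.
  At aster: go right to ash.
    At ash: go left to daisy.
      daisy is a leaf — visit daisy.
    Visit ash.
    At ash: no right child.

iris rose fig pear kale poppy fern bay ivy yew plum sage moss aster daisy ash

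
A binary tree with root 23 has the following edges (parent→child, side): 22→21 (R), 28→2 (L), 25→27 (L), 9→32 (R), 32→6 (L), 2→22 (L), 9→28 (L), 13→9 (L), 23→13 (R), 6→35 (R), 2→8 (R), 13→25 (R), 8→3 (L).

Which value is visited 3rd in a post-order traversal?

3

Post-order visits the left subtree, then the right subtree, then the node.
At 23: no left child.
At 23: go right to 13.
  At 13: go left to 9.
    At 9: go left to 28.
      At 28: go left to 2.
        At 2: go left to 22.
          At 22: no left child.
          At 22: go right to 21.
            21 is a leaf — visit 21.
          Visit 22.
        At 2: go right to 8.
          At 8: go left to 3.
            3 is a leaf — visit 3.
          At 8: no right child.
          Visit 8.
        Visit 2.
      At 28: no right child.
      Visit 28.
    At 9: go right to 32.
      At 32: go left to 6.
        At 6: no left child.
        At 6: go right to 35.
          35 is a leaf — visit 35.
        Visit 6.
      At 32: no right child.
      Visit 32.
    Visit 9.
  At 13: go right to 25.
    At 25: go left to 27.
      27 is a leaf — visit 27.
    At 25: no right child.
    Visit 25.
  Visit 13.
Visit 23.
Full post-order sequence: 21, 22, 3, 8, 2, 28, 35, 6, 32, 9, 27, 25, 13, 23.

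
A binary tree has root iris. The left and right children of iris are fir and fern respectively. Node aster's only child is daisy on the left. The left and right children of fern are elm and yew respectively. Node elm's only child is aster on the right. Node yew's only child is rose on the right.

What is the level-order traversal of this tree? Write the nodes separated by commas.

iris, fir, fern, elm, yew, aster, rose, daisy

Level-order visits nodes level by level from the root, left to right within each level.
Level 0: iris
Level 1: fir, fern
Level 2: elm, yew
Level 3: aster, rose
Level 4: daisy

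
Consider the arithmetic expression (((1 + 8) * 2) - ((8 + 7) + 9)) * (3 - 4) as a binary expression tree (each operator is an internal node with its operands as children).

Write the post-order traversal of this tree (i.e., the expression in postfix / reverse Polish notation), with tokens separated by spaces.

1 8 + 2 * 8 7 + 9 + - 3 4 - *

Post-order on an expression tree gives postfix notation: for each operator, emit left operand, right operand, then the operator.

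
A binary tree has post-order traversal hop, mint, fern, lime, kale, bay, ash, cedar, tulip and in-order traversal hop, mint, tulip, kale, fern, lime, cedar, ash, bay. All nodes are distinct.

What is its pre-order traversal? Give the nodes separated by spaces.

The last element of post-order is the root; it splits in-order into left and right subtrees.
Root tulip: left subtree has 2 nodes {hop, mint}, right has 6 {kale, fern, lime, cedar, ash, bay}.
  Root mint: left subtree has 1 node {hop}, right has 0 { }.
  Root cedar: left subtree has 3 nodes {kale, fern, lime}, right has 2 {ash, bay}.
    Root kale: left subtree has 0 nodes { }, right has 2 {fern, lime}.
      Root lime: left subtree has 1 node {fern}, right has 0 { }.
    Root ash: left subtree has 0 nodes { }, right has 1 {bay}.

tulip mint hop cedar kale lime fern ash bay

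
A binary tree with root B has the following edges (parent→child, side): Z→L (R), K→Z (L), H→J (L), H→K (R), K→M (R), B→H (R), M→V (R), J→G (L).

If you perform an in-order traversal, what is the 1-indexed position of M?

In-order visits the left subtree, then the node, then the right subtree.
At B: no left child.
Visit B.
At B: go right to H.
  At H: go left to J.
    At J: go left to G.
      G is a leaf — visit G.
    Visit J.
    At J: no right child.
  Visit H.
  At H: go right to K.
    At K: go left to Z.
      At Z: no left child.
      Visit Z.
      At Z: go right to L.
        L is a leaf — visit L.
    Visit K.
    At K: go right to M.
      At M: no left child.
      Visit M.
      At M: go right to V.
        V is a leaf — visit V.
Full in-order sequence: B, G, J, H, Z, L, K, M, V.

8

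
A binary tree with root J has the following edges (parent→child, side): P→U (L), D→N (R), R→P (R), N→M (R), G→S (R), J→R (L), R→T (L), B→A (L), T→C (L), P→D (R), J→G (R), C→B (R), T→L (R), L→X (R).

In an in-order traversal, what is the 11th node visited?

In-order visits the left subtree, then the node, then the right subtree.
At J: go left to R.
  At R: go left to T.
    At T: go left to C.
      At C: no left child.
      Visit C.
      At C: go right to B.
        At B: go left to A.
          A is a leaf — visit A.
        Visit B.
        At B: no right child.
    Visit T.
    At T: go right to L.
      At L: no left child.
      Visit L.
      At L: go right to X.
        X is a leaf — visit X.
  Visit R.
  At R: go right to P.
    At P: go left to U.
      U is a leaf — visit U.
    Visit P.
    At P: go right to D.
      At D: no left child.
      Visit D.
      At D: go right to N.
        At N: no left child.
        Visit N.
        At N: go right to M.
          M is a leaf — visit M.
Visit J.
At J: go right to G.
  At G: no left child.
  Visit G.
  At G: go right to S.
    S is a leaf — visit S.
Full in-order sequence: C, A, B, T, L, X, R, U, P, D, N, M, J, G, S.

N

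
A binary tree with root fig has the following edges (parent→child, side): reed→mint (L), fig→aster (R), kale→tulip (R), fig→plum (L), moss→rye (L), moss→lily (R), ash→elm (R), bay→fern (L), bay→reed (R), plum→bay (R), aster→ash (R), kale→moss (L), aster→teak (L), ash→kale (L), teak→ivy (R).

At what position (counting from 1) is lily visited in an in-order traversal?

12

In-order visits the left subtree, then the node, then the right subtree.
At fig: go left to plum.
  At plum: no left child.
  Visit plum.
  At plum: go right to bay.
    At bay: go left to fern.
      fern is a leaf — visit fern.
    Visit bay.
    At bay: go right to reed.
      At reed: go left to mint.
        mint is a leaf — visit mint.
      Visit reed.
      At reed: no right child.
Visit fig.
At fig: go right to aster.
  At aster: go left to teak.
    At teak: no left child.
    Visit teak.
    At teak: go right to ivy.
      ivy is a leaf — visit ivy.
  Visit aster.
  At aster: go right to ash.
    At ash: go left to kale.
      At kale: go left to moss.
        At moss: go left to rye.
          rye is a leaf — visit rye.
        Visit moss.
        At moss: go right to lily.
          lily is a leaf — visit lily.
      Visit kale.
      At kale: go right to tulip.
        tulip is a leaf — visit tulip.
    Visit ash.
    At ash: go right to elm.
      elm is a leaf — visit elm.
Full in-order sequence: plum, fern, bay, mint, reed, fig, teak, ivy, aster, rye, moss, lily, kale, tulip, ash, elm.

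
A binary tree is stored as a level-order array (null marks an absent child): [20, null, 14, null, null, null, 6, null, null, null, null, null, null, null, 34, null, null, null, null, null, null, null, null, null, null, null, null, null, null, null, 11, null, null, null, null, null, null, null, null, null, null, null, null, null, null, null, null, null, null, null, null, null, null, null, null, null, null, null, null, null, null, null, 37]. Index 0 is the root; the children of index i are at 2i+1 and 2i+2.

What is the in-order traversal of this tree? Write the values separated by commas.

In-order visits the left subtree, then the node, then the right subtree.
At 20: no left child.
Visit 20.
At 20: go right to 14.
  At 14: no left child.
  Visit 14.
  At 14: go right to 6.
    At 6: no left child.
    Visit 6.
    At 6: go right to 34.
      At 34: no left child.
      Visit 34.
      At 34: go right to 11.
        At 11: no left child.
        Visit 11.
        At 11: go right to 37.
          37 is a leaf — visit 37.

20, 14, 6, 34, 11, 37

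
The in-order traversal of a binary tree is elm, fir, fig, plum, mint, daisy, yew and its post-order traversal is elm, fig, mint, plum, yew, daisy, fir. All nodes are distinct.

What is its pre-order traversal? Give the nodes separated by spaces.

fir elm daisy plum fig mint yew

The last element of post-order is the root; it splits in-order into left and right subtrees.
Root fir: left subtree has 1 node {elm}, right has 5 {fig, plum, mint, daisy, yew}.
  Root daisy: left subtree has 3 nodes {fig, plum, mint}, right has 1 {yew}.
    Root plum: left subtree has 1 node {fig}, right has 1 {mint}.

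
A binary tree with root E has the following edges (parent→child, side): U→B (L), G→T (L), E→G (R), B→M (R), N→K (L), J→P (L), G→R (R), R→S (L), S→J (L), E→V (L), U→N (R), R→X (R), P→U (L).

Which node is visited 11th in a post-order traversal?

Post-order visits the left subtree, then the right subtree, then the node.
At E: go left to V.
  V is a leaf — visit V.
At E: go right to G.
  At G: go left to T.
    T is a leaf — visit T.
  At G: go right to R.
    At R: go left to S.
      At S: go left to J.
        At J: go left to P.
          At P: go left to U.
            At U: go left to B.
              At B: no left child.
              At B: go right to M.
                M is a leaf — visit M.
              Visit B.
            At U: go right to N.
              At N: go left to K.
                K is a leaf — visit K.
              At N: no right child.
              Visit N.
            Visit U.
          At P: no right child.
          Visit P.
        At J: no right child.
        Visit J.
      At S: no right child.
      Visit S.
    At R: go right to X.
      X is a leaf — visit X.
    Visit R.
  Visit G.
Visit E.
Full post-order sequence: V, T, M, B, K, N, U, P, J, S, X, R, G, E.

X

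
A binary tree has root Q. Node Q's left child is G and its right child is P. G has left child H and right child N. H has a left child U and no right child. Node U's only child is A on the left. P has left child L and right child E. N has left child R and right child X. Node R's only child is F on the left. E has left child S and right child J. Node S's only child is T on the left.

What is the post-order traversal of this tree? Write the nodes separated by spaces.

Post-order visits the left subtree, then the right subtree, then the node.
At Q: go left to G.
  At G: go left to H.
    At H: go left to U.
      At U: go left to A.
        A is a leaf — visit A.
      At U: no right child.
      Visit U.
    At H: no right child.
    Visit H.
  At G: go right to N.
    At N: go left to R.
      At R: go left to F.
        F is a leaf — visit F.
      At R: no right child.
      Visit R.
    At N: go right to X.
      X is a leaf — visit X.
    Visit N.
  Visit G.
At Q: go right to P.
  At P: go left to L.
    L is a leaf — visit L.
  At P: go right to E.
    At E: go left to S.
      At S: go left to T.
        T is a leaf — visit T.
      At S: no right child.
      Visit S.
    At E: go right to J.
      J is a leaf — visit J.
    Visit E.
  Visit P.
Visit Q.

A U H F R X N G L T S J E P Q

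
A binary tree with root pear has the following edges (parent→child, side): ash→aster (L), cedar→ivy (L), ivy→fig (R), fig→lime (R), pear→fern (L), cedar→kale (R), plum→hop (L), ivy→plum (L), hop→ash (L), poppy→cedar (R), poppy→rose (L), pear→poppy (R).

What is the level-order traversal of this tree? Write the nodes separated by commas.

Level-order visits nodes level by level from the root, left to right within each level.
Level 0: pear
Level 1: fern, poppy
Level 2: rose, cedar
Level 3: ivy, kale
Level 4: plum, fig
Level 5: hop, lime
Level 6: ash
Level 7: aster

pear, fern, poppy, rose, cedar, ivy, kale, plum, fig, hop, lime, ash, aster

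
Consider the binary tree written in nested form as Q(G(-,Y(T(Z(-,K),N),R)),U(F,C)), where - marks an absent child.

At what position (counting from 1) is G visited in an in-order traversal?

1

In-order visits the left subtree, then the node, then the right subtree.
At Q: go left to G.
  At G: no left child.
  Visit G.
  At G: go right to Y.
    At Y: go left to T.
      At T: go left to Z.
        At Z: no left child.
        Visit Z.
        At Z: go right to K.
          K is a leaf — visit K.
      Visit T.
      At T: go right to N.
        N is a leaf — visit N.
    Visit Y.
    At Y: go right to R.
      R is a leaf — visit R.
Visit Q.
At Q: go right to U.
  At U: go left to F.
    F is a leaf — visit F.
  Visit U.
  At U: go right to C.
    C is a leaf — visit C.
Full in-order sequence: G, Z, K, T, N, Y, R, Q, F, U, C.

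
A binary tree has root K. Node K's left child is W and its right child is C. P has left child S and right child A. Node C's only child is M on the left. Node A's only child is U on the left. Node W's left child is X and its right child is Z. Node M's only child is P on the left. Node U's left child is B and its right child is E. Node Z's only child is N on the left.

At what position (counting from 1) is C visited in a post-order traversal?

12

Post-order visits the left subtree, then the right subtree, then the node.
At K: go left to W.
  At W: go left to X.
    X is a leaf — visit X.
  At W: go right to Z.
    At Z: go left to N.
      N is a leaf — visit N.
    At Z: no right child.
    Visit Z.
  Visit W.
At K: go right to C.
  At C: go left to M.
    At M: go left to P.
      At P: go left to S.
        S is a leaf — visit S.
      At P: go right to A.
        At A: go left to U.
          At U: go left to B.
            B is a leaf — visit B.
          At U: go right to E.
            E is a leaf — visit E.
          Visit U.
        At A: no right child.
        Visit A.
      Visit P.
    At M: no right child.
    Visit M.
  At C: no right child.
  Visit C.
Visit K.
Full post-order sequence: X, N, Z, W, S, B, E, U, A, P, M, C, K.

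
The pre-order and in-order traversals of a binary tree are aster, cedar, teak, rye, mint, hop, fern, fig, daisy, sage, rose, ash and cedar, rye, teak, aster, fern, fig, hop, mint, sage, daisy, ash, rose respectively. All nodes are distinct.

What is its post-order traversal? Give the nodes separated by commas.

rye, teak, cedar, fig, fern, hop, sage, ash, rose, daisy, mint, aster

The first element of pre-order is the root; it splits in-order into left and right subtrees.
Root aster: left subtree has 3 nodes {cedar, rye, teak}, right has 8 {fern, fig, hop, mint, sage, daisy, ash, rose}.
  Root cedar: left subtree has 0 nodes { }, right has 2 {rye, teak}.
    Root teak: left subtree has 1 node {rye}, right has 0 { }.
  Root mint: left subtree has 3 nodes {fern, fig, hop}, right has 4 {sage, daisy, ash, rose}.
    Root hop: left subtree has 2 nodes {fern, fig}, right has 0 { }.
      Root fern: left subtree has 0 nodes { }, right has 1 {fig}.
    Root daisy: left subtree has 1 node {sage}, right has 2 {ash, rose}.
      Root rose: left subtree has 1 node {ash}, right has 0 { }.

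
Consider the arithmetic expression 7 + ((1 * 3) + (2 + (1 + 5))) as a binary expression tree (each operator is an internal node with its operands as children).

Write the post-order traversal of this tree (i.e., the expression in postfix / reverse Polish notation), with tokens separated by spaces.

7 1 3 * 2 1 5 + + + +

Post-order on an expression tree gives postfix notation: for each operator, emit left operand, right operand, then the operator.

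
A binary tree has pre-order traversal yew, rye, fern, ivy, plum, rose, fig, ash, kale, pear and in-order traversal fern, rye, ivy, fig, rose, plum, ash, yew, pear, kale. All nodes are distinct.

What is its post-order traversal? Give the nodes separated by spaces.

The first element of pre-order is the root; it splits in-order into left and right subtrees.
Root yew: left subtree has 7 nodes {fern, rye, ivy, fig, rose, plum, ash}, right has 2 {pear, kale}.
  Root rye: left subtree has 1 node {fern}, right has 5 {ivy, fig, rose, plum, ash}.
    Root ivy: left subtree has 0 nodes { }, right has 4 {fig, rose, plum, ash}.
      Root plum: left subtree has 2 nodes {fig, rose}, right has 1 {ash}.
        Root rose: left subtree has 1 node {fig}, right has 0 { }.
  Root kale: left subtree has 1 node {pear}, right has 0 { }.

fern fig rose ash plum ivy rye pear kale yew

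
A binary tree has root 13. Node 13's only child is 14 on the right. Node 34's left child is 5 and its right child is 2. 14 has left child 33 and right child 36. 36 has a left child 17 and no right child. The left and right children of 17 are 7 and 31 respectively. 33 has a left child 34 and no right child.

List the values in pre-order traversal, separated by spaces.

13 14 33 34 5 2 36 17 7 31

Pre-order visits the node, then its left subtree, then its right subtree.
Visit 13.
At 13: no left child.
At 13: go right to 14.
  Visit 14.
  At 14: go left to 33.
    Visit 33.
    At 33: go left to 34.
      Visit 34.
      At 34: go left to 5.
        5 is a leaf — visit 5.
      At 34: go right to 2.
        2 is a leaf — visit 2.
    At 33: no right child.
  At 14: go right to 36.
    Visit 36.
    At 36: go left to 17.
      Visit 17.
      At 17: go left to 7.
        7 is a leaf — visit 7.
      At 17: go right to 31.
        31 is a leaf — visit 31.
    At 36: no right child.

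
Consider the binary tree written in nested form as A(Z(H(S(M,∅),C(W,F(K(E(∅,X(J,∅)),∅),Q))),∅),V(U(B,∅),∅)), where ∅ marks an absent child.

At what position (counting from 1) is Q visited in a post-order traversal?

8

Post-order visits the left subtree, then the right subtree, then the node.
At A: go left to Z.
  At Z: go left to H.
    At H: go left to S.
      At S: go left to M.
        M is a leaf — visit M.
      At S: no right child.
      Visit S.
    At H: go right to C.
      At C: go left to W.
        W is a leaf — visit W.
      At C: go right to F.
        At F: go left to K.
          At K: go left to E.
            At E: no left child.
            At E: go right to X.
              At X: go left to J.
                J is a leaf — visit J.
              At X: no right child.
              Visit X.
            Visit E.
          At K: no right child.
          Visit K.
        At F: go right to Q.
          Q is a leaf — visit Q.
        Visit F.
      Visit C.
    Visit H.
  At Z: no right child.
  Visit Z.
At A: go right to V.
  At V: go left to U.
    At U: go left to B.
      B is a leaf — visit B.
    At U: no right child.
    Visit U.
  At V: no right child.
  Visit V.
Visit A.
Full post-order sequence: M, S, W, J, X, E, K, Q, F, C, H, Z, B, U, V, A.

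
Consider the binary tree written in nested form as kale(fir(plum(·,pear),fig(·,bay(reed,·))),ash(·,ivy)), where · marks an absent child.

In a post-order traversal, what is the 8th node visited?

ash

Post-order visits the left subtree, then the right subtree, then the node.
At kale: go left to fir.
  At fir: go left to plum.
    At plum: no left child.
    At plum: go right to pear.
      pear is a leaf — visit pear.
    Visit plum.
  At fir: go right to fig.
    At fig: no left child.
    At fig: go right to bay.
      At bay: go left to reed.
        reed is a leaf — visit reed.
      At bay: no right child.
      Visit bay.
    Visit fig.
  Visit fir.
At kale: go right to ash.
  At ash: no left child.
  At ash: go right to ivy.
    ivy is a leaf — visit ivy.
  Visit ash.
Visit kale.
Full post-order sequence: pear, plum, reed, bay, fig, fir, ivy, ash, kale.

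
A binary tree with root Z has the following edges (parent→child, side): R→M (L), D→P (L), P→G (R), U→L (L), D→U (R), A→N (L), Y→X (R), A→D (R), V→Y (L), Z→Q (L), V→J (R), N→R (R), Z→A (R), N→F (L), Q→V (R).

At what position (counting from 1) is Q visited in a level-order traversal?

Level-order visits nodes level by level from the root, left to right within each level.
Level 0: Z
Level 1: Q, A
Level 2: V, N, D
Level 3: Y, J, F, R, P, U
Level 4: X, M, G, L
Full level-order sequence: Z, Q, A, V, N, D, Y, J, F, R, P, U, X, M, G, L.

2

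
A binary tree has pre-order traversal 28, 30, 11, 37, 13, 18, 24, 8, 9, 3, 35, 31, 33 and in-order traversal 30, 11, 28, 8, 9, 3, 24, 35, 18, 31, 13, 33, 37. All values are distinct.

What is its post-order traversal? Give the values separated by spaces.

The first element of pre-order is the root; it splits in-order into left and right subtrees.
Root 28: left subtree has 2 nodes {30, 11}, right has 10 {8, 9, 3, 24, 35, 18, 31, 13, 33, 37}.
  Root 30: left subtree has 0 nodes { }, right has 1 {11}.
  Root 37: left subtree has 9 nodes {8, 9, 3, 24, 35, 18, 31, 13, 33}, right has 0 { }.
    Root 13: left subtree has 7 nodes {8, 9, 3, 24, 35, 18, 31}, right has 1 {33}.
      Root 18: left subtree has 5 nodes {8, 9, 3, 24, 35}, right has 1 {31}.
        Root 24: left subtree has 3 nodes {8, 9, 3}, right has 1 {35}.
          Root 8: left subtree has 0 nodes { }, right has 2 {9, 3}.
            Root 9: left subtree has 0 nodes { }, right has 1 {3}.

11 30 3 9 8 35 24 31 18 33 13 37 28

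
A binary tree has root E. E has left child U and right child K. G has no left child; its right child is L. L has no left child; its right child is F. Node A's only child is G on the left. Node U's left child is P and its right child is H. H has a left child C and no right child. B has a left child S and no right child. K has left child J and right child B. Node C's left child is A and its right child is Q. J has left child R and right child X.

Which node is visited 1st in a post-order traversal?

Post-order visits the left subtree, then the right subtree, then the node.
At E: go left to U.
  At U: go left to P.
    P is a leaf — visit P.
  At U: go right to H.
    At H: go left to C.
      At C: go left to A.
        At A: go left to G.
          At G: no left child.
          At G: go right to L.
            At L: no left child.
            At L: go right to F.
              F is a leaf — visit F.
            Visit L.
          Visit G.
        At A: no right child.
        Visit A.
      At C: go right to Q.
        Q is a leaf — visit Q.
      Visit C.
    At H: no right child.
    Visit H.
  Visit U.
At E: go right to K.
  At K: go left to J.
    At J: go left to R.
      R is a leaf — visit R.
    At J: go right to X.
      X is a leaf — visit X.
    Visit J.
  At K: go right to B.
    At B: go left to S.
      S is a leaf — visit S.
    At B: no right child.
    Visit B.
  Visit K.
Visit E.
Full post-order sequence: P, F, L, G, A, Q, C, H, U, R, X, J, S, B, K, E.

P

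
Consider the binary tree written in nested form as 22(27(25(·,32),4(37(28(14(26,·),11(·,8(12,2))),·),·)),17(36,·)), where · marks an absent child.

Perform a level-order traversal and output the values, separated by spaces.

Level-order visits nodes level by level from the root, left to right within each level.
Level 0: 22
Level 1: 27, 17
Level 2: 25, 4, 36
Level 3: 32, 37
Level 4: 28
Level 5: 14, 11
Level 6: 26, 8
Level 7: 12, 2

22 27 17 25 4 36 32 37 28 14 11 26 8 12 2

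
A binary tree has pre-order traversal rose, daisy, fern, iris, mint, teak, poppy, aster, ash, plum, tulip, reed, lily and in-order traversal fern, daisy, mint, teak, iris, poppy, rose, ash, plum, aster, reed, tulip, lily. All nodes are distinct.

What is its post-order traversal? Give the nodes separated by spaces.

The first element of pre-order is the root; it splits in-order into left and right subtrees.
Root rose: left subtree has 6 nodes {fern, daisy, mint, teak, iris, poppy}, right has 6 {ash, plum, aster, reed, tulip, lily}.
  Root daisy: left subtree has 1 node {fern}, right has 4 {mint, teak, iris, poppy}.
    Root iris: left subtree has 2 nodes {mint, teak}, right has 1 {poppy}.
      Root mint: left subtree has 0 nodes { }, right has 1 {teak}.
  Root aster: left subtree has 2 nodes {ash, plum}, right has 3 {reed, tulip, lily}.
    Root ash: left subtree has 0 nodes { }, right has 1 {plum}.
    Root tulip: left subtree has 1 node {reed}, right has 1 {lily}.

fern teak mint poppy iris daisy plum ash reed lily tulip aster rose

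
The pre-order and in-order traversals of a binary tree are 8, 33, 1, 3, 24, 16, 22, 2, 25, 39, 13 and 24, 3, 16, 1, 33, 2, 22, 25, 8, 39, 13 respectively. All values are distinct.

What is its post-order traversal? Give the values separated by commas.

24, 16, 3, 1, 2, 25, 22, 33, 13, 39, 8

The first element of pre-order is the root; it splits in-order into left and right subtrees.
Root 8: left subtree has 8 nodes {24, 3, 16, 1, 33, 2, 22, 25}, right has 2 {39, 13}.
  Root 33: left subtree has 4 nodes {24, 3, 16, 1}, right has 3 {2, 22, 25}.
    Root 1: left subtree has 3 nodes {24, 3, 16}, right has 0 { }.
      Root 3: left subtree has 1 node {24}, right has 1 {16}.
    Root 22: left subtree has 1 node {2}, right has 1 {25}.
  Root 39: left subtree has 0 nodes { }, right has 1 {13}.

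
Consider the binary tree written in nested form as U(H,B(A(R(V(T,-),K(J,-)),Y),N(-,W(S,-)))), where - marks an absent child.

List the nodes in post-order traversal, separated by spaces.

Post-order visits the left subtree, then the right subtree, then the node.
At U: go left to H.
  H is a leaf — visit H.
At U: go right to B.
  At B: go left to A.
    At A: go left to R.
      At R: go left to V.
        At V: go left to T.
          T is a leaf — visit T.
        At V: no right child.
        Visit V.
      At R: go right to K.
        At K: go left to J.
          J is a leaf — visit J.
        At K: no right child.
        Visit K.
      Visit R.
    At A: go right to Y.
      Y is a leaf — visit Y.
    Visit A.
  At B: go right to N.
    At N: no left child.
    At N: go right to W.
      At W: go left to S.
        S is a leaf — visit S.
      At W: no right child.
      Visit W.
    Visit N.
  Visit B.
Visit U.

H T V J K R Y A S W N B U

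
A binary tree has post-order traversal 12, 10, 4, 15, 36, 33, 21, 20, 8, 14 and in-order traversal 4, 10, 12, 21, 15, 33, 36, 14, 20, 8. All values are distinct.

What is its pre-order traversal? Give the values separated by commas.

The last element of post-order is the root; it splits in-order into left and right subtrees.
Root 14: left subtree has 7 nodes {4, 10, 12, 21, 15, 33, 36}, right has 2 {20, 8}.
  Root 21: left subtree has 3 nodes {4, 10, 12}, right has 3 {15, 33, 36}.
    Root 4: left subtree has 0 nodes { }, right has 2 {10, 12}.
      Root 10: left subtree has 0 nodes { }, right has 1 {12}.
    Root 33: left subtree has 1 node {15}, right has 1 {36}.
  Root 8: left subtree has 1 node {20}, right has 0 { }.

14, 21, 4, 10, 12, 33, 15, 36, 8, 20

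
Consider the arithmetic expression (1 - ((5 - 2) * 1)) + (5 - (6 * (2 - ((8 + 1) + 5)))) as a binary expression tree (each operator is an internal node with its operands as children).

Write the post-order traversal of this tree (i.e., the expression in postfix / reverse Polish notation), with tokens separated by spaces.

Post-order on an expression tree gives postfix notation: for each operator, emit left operand, right operand, then the operator.

1 5 2 - 1 * - 5 6 2 8 1 + 5 + - * - +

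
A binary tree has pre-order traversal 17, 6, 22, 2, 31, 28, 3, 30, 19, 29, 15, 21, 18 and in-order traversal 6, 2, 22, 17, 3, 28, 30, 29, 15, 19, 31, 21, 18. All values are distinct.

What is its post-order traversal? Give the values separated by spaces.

The first element of pre-order is the root; it splits in-order into left and right subtrees.
Root 17: left subtree has 3 nodes {6, 2, 22}, right has 9 {3, 28, 30, 29, 15, 19, 31, 21, 18}.
  Root 6: left subtree has 0 nodes { }, right has 2 {2, 22}.
    Root 22: left subtree has 1 node {2}, right has 0 { }.
  Root 31: left subtree has 6 nodes {3, 28, 30, 29, 15, 19}, right has 2 {21, 18}.
    Root 28: left subtree has 1 node {3}, right has 4 {30, 29, 15, 19}.
      Root 30: left subtree has 0 nodes { }, right has 3 {29, 15, 19}.
        Root 19: left subtree has 2 nodes {29, 15}, right has 0 { }.
          Root 29: left subtree has 0 nodes { }, right has 1 {15}.
    Root 21: left subtree has 0 nodes { }, right has 1 {18}.

2 22 6 3 15 29 19 30 28 18 21 31 17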